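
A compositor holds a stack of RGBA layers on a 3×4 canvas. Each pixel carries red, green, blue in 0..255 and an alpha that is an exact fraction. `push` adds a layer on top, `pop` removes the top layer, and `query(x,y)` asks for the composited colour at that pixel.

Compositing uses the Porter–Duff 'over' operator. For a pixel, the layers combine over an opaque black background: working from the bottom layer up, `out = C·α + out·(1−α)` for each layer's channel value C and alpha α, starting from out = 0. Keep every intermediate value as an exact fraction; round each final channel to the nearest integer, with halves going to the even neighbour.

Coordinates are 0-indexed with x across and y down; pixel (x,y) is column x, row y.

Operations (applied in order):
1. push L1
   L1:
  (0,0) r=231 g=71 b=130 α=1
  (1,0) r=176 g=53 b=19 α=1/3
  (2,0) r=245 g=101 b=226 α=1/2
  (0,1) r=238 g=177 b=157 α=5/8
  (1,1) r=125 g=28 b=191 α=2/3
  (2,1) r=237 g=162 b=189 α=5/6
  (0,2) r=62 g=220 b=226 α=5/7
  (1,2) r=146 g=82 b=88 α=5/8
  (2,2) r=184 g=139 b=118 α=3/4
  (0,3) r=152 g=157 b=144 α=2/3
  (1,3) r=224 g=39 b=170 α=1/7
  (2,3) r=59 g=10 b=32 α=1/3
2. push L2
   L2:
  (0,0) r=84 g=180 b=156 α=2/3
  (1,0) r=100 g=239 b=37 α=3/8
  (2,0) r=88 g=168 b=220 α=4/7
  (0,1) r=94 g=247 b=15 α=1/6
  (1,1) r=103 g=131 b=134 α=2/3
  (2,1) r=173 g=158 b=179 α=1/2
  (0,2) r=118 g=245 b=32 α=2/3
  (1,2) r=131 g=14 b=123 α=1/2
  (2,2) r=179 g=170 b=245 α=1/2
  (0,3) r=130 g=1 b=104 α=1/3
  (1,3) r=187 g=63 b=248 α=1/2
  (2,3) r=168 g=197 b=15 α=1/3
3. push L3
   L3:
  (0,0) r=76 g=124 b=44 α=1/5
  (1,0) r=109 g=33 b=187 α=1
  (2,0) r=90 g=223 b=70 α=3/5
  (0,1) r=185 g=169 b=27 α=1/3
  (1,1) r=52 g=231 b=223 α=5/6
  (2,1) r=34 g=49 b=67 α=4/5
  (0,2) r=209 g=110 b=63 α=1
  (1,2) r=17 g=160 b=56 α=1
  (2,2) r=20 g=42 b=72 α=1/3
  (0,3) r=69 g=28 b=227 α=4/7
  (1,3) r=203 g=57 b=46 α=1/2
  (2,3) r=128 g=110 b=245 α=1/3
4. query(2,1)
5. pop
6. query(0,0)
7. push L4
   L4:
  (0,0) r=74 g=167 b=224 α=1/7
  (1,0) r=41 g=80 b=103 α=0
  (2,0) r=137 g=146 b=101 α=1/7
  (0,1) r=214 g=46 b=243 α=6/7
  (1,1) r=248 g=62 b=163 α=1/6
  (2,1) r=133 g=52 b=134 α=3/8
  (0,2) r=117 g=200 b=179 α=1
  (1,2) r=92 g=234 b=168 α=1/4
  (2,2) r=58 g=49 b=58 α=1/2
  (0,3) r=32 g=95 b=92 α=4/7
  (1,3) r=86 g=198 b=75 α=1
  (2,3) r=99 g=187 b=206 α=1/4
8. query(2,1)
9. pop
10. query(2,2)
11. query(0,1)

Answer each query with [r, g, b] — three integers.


at x=2,y=1 over L1,L2,L3:
+L1 (α=5/6) → [395/2, 135, 315/2]
+L2 (α=1/2) → [741/4, 293/2, 673/4]
+L3 (α=4/5) → [257/4, 137/2, 349/4]
→ [64, 68, 87]

at x=0,y=0 over L1,L2:
after L1 α=1: [231, 71, 130]
after L2 α=2/3: [133, 431/3, 442/3]
rounded: [133, 144, 147]

query (2,1) [L1,L2,L4] — begin 0,0,0
+L1 (α=5/6) → [395/2, 135, 315/2]
+L2 (α=1/2) → [741/4, 293/2, 673/4]
+L4 (α=3/8) → [5301/32, 1777/16, 4973/32]
rounded: [166, 111, 155]

query (2,2) [L1,L2] — begin 0,0,0
L1 α=3/4: [138, 417/4, 177/2]
L2 α=1/2: [317/2, 1097/8, 667/4]
rounded: [158, 137, 167]

(0,1) stack=L1,L2; from [0,0,0]:
+L1 (α=5/8) → [595/4, 885/8, 785/8]
+L2 (α=1/6) → [1117/8, 6401/48, 4045/48]
= [140, 133, 84]


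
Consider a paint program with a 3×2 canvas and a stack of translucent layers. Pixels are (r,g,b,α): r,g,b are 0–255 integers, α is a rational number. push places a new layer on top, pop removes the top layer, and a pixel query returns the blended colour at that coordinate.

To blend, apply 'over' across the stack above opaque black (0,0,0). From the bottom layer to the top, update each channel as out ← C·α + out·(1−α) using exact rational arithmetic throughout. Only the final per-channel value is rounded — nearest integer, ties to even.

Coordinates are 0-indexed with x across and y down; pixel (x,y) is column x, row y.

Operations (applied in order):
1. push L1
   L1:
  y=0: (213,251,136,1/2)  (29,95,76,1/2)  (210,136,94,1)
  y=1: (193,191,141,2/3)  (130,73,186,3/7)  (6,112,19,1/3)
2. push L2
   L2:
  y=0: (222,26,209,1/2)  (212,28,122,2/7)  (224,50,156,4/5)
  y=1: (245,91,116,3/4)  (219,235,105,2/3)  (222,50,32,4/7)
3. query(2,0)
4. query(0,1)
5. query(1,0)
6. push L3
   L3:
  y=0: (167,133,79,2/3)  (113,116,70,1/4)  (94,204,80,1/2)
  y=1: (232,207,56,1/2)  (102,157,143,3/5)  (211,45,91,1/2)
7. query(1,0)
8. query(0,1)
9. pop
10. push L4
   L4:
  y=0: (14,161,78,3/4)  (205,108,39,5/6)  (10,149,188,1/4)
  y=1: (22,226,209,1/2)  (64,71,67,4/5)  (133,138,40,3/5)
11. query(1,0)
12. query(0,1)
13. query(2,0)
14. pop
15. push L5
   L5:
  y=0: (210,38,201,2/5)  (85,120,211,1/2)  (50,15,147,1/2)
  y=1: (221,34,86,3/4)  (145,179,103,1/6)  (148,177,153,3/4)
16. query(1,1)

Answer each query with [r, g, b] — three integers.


(2,0) stack=L1,L2; from [0,0,0]:
after L1 α=1: [210, 136, 94]
after L2 α=4/5: [1106/5, 336/5, 718/5]
rounded: [221, 67, 144]

at x=0,y=1 over L1,L2:
after L1 α=2/3: [386/3, 382/3, 94]
after L2 α=3/4: [2591/12, 1201/12, 221/2]
= [216, 100, 110]

query (1,0) [L1,L2] — begin 0,0,0
after L1 α=1/2: [29/2, 95/2, 38]
after L2 α=2/7: [993/14, 587/14, 62]
rounded: [71, 42, 62]

at x=1,y=0 over L1,L2,L3:
L1 α=1/2: [29/2, 95/2, 38]
L2 α=2/7: [993/14, 587/14, 62]
L3 α=1/4: [4561/56, 3385/56, 64]
rounded: [81, 60, 64]

(0,1) stack=L1,L2,L3; from [0,0,0]:
after L1 α=2/3: [386/3, 382/3, 94]
after L2 α=3/4: [2591/12, 1201/12, 221/2]
after L3 α=1/2: [5375/24, 3685/24, 333/4]
= [224, 154, 83]

at x=1,y=0 over L1,L2,L4:
+L1 (α=1/2) → [29/2, 95/2, 38]
+L2 (α=2/7) → [993/14, 587/14, 62]
+L4 (α=5/6) → [15343/84, 8147/84, 257/6]
→ [183, 97, 43]

at x=0,y=1 over L1,L2,L4:
L1 α=2/3: [386/3, 382/3, 94]
L2 α=3/4: [2591/12, 1201/12, 221/2]
L4 α=1/2: [2855/24, 3913/24, 639/4]
= [119, 163, 160]

at x=2,y=0 over L1,L2,L4:
L1 α=1: [210, 136, 94]
L2 α=4/5: [1106/5, 336/5, 718/5]
L4 α=1/4: [842/5, 1753/20, 1547/10]
rounded: [168, 88, 155]

at x=1,y=1 over L1,L2,L5:
after L1 α=3/7: [390/7, 219/7, 558/7]
after L2 α=2/3: [1152/7, 3509/21, 676/7]
after L5 α=1/6: [6775/42, 10652/63, 1367/14]
= [161, 169, 98]


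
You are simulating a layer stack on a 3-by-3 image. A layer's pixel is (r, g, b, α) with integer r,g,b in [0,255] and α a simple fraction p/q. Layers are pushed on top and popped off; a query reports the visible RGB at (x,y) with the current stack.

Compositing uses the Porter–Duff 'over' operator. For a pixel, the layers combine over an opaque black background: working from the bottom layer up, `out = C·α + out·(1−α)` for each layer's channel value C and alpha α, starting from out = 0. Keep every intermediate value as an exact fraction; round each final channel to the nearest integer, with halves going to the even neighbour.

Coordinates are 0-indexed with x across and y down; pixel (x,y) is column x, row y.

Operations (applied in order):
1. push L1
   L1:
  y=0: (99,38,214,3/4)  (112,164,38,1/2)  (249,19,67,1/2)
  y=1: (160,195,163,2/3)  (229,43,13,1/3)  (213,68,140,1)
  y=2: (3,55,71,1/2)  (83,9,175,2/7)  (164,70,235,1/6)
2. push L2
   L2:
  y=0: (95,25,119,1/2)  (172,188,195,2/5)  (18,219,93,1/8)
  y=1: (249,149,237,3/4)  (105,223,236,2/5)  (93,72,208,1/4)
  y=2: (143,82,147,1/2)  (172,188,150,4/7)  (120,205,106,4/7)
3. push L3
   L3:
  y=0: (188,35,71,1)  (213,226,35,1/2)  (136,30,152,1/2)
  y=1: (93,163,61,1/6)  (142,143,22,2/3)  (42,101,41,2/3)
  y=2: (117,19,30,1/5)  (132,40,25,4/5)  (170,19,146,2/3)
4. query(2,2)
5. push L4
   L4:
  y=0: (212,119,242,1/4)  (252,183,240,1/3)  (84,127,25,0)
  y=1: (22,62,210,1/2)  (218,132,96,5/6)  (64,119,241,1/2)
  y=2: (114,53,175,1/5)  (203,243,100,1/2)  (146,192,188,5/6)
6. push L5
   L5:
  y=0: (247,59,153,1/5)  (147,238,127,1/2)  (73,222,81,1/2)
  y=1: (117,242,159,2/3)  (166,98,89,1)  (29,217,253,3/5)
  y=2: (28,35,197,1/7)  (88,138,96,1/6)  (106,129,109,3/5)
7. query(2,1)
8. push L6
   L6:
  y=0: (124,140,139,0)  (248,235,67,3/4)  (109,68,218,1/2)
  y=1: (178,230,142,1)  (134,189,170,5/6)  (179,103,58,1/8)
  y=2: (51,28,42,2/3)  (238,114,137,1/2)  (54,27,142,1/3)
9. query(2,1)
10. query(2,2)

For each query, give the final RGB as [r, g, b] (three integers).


(2,2) stack=L1,L2,L3; from [0,0,0]:
after L1 α=1/6: [82/3, 35/3, 235/6]
after L2 α=4/7: [562/7, 855/7, 1083/14]
after L3 α=2/3: [2942/21, 1121/21, 5171/42]
= [140, 53, 123]

at x=2,y=1 over L1,L2,L3,L4,L5:
+L1 (α=1) → [213, 68, 140]
+L2 (α=1/4) → [183, 69, 157]
+L3 (α=2/3) → [89, 271/3, 239/3]
+L4 (α=1/2) → [153/2, 314/3, 481/3]
+L5 (α=3/5) → [48, 2581/15, 3239/15]
= [48, 172, 216]

(2,1) stack=L1,L2,L3,L4,L5,L6; from [0,0,0]:
after L1 α=1: [213, 68, 140]
after L2 α=1/4: [183, 69, 157]
after L3 α=2/3: [89, 271/3, 239/3]
after L4 α=1/2: [153/2, 314/3, 481/3]
after L5 α=3/5: [48, 2581/15, 3239/15]
after L6 α=1/8: [515/8, 4903/30, 23543/120]
= [64, 163, 196]

at x=2,y=2 over L1,L2,L3,L4,L5,L6:
L1 α=1/6: [82/3, 35/3, 235/6]
L2 α=4/7: [562/7, 855/7, 1083/14]
L3 α=2/3: [2942/21, 1121/21, 5171/42]
L4 α=5/6: [9136/63, 21281/126, 44651/252]
L5 α=3/5: [38306/315, 45662/315, 85853/630]
L6 α=1/3: [93622/945, 99829/945, 130583/945]
rounded: [99, 106, 138]


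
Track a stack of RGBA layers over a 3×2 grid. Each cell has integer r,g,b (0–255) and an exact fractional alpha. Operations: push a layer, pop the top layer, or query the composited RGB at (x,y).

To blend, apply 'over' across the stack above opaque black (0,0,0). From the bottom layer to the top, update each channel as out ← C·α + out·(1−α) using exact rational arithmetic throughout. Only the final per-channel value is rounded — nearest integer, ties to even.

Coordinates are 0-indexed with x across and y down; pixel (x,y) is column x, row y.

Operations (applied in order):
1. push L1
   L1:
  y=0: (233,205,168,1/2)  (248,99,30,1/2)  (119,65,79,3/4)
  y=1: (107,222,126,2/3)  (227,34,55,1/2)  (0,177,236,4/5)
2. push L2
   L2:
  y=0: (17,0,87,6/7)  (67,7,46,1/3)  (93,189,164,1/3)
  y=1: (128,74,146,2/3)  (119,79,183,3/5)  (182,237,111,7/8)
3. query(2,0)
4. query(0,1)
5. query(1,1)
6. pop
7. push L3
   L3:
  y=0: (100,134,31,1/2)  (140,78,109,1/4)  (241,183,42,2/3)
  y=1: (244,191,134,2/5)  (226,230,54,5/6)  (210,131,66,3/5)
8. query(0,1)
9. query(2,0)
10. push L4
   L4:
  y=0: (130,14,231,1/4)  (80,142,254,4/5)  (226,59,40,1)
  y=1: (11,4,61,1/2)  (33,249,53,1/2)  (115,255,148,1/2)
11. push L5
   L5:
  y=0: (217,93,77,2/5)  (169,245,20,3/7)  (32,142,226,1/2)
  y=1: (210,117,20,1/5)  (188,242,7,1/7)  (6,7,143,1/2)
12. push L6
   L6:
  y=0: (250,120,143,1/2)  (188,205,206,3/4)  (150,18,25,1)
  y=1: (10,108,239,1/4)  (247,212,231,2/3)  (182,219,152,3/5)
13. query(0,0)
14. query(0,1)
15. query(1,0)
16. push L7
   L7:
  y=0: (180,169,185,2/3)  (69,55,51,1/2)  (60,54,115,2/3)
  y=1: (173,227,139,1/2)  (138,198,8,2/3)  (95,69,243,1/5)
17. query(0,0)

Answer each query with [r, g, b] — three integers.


(2,0) stack=L1,L2; from [0,0,0]:
+L1 (α=3/4) → [357/4, 195/4, 237/4]
+L2 (α=1/3) → [181/2, 191/2, 565/6]
= [90, 96, 94]

query (0,1) [L1,L2] — begin 0,0,0
L1 α=2/3: [214/3, 148, 84]
L2 α=2/3: [982/9, 296/3, 376/3]
rounded: [109, 99, 125]

at x=1,y=1 over L1,L2:
L1 α=1/2: [227/2, 17, 55/2]
L2 α=3/5: [584/5, 271/5, 604/5]
rounded: [117, 54, 121]

(0,1) stack=L1,L3; from [0,0,0]:
after L1 α=2/3: [214/3, 148, 84]
after L3 α=2/5: [702/5, 826/5, 104]
= [140, 165, 104]

at x=2,y=0 over L1,L3:
after L1 α=3/4: [357/4, 195/4, 237/4]
after L3 α=2/3: [2285/12, 553/4, 191/4]
= [190, 138, 48]

at x=0,y=0 over L1,L3,L4,L5,L6:
+L1 (α=1/2) → [233/2, 205/2, 84]
+L3 (α=1/2) → [433/4, 473/4, 115/2]
+L4 (α=1/4) → [1819/16, 1475/16, 807/8]
+L5 (α=2/5) → [12401/80, 7401/80, 3653/40]
+L6 (α=1/2) → [32401/160, 17001/160, 9373/80]
rounded: [203, 106, 117]

at x=0,y=1 over L1,L3,L4,L5,L6:
after L1 α=2/3: [214/3, 148, 84]
after L3 α=2/5: [702/5, 826/5, 104]
after L4 α=1/2: [757/10, 423/5, 165/2]
after L5 α=1/5: [2564/25, 2277/25, 70]
after L6 α=1/4: [3971/50, 9531/100, 449/4]
= [79, 95, 112]

at x=1,y=0 over L1,L3,L4,L5,L6:
+L1 (α=1/2) → [124, 99/2, 15]
+L3 (α=1/4) → [128, 453/8, 77/2]
+L4 (α=4/5) → [448/5, 4997/40, 2109/10]
+L5 (α=3/7) → [4327/35, 12347/70, 4518/35]
+L6 (α=3/4) → [24067/140, 55397/280, 6537/35]
= [172, 198, 187]

at x=0,y=0 over L1,L3,L4,L5,L6,L7:
after L1 α=1/2: [233/2, 205/2, 84]
after L3 α=1/2: [433/4, 473/4, 115/2]
after L4 α=1/4: [1819/16, 1475/16, 807/8]
after L5 α=2/5: [12401/80, 7401/80, 3653/40]
after L6 α=1/2: [32401/160, 17001/160, 9373/80]
after L7 α=2/3: [90001/480, 71081/480, 12991/80]
rounded: [188, 148, 162]


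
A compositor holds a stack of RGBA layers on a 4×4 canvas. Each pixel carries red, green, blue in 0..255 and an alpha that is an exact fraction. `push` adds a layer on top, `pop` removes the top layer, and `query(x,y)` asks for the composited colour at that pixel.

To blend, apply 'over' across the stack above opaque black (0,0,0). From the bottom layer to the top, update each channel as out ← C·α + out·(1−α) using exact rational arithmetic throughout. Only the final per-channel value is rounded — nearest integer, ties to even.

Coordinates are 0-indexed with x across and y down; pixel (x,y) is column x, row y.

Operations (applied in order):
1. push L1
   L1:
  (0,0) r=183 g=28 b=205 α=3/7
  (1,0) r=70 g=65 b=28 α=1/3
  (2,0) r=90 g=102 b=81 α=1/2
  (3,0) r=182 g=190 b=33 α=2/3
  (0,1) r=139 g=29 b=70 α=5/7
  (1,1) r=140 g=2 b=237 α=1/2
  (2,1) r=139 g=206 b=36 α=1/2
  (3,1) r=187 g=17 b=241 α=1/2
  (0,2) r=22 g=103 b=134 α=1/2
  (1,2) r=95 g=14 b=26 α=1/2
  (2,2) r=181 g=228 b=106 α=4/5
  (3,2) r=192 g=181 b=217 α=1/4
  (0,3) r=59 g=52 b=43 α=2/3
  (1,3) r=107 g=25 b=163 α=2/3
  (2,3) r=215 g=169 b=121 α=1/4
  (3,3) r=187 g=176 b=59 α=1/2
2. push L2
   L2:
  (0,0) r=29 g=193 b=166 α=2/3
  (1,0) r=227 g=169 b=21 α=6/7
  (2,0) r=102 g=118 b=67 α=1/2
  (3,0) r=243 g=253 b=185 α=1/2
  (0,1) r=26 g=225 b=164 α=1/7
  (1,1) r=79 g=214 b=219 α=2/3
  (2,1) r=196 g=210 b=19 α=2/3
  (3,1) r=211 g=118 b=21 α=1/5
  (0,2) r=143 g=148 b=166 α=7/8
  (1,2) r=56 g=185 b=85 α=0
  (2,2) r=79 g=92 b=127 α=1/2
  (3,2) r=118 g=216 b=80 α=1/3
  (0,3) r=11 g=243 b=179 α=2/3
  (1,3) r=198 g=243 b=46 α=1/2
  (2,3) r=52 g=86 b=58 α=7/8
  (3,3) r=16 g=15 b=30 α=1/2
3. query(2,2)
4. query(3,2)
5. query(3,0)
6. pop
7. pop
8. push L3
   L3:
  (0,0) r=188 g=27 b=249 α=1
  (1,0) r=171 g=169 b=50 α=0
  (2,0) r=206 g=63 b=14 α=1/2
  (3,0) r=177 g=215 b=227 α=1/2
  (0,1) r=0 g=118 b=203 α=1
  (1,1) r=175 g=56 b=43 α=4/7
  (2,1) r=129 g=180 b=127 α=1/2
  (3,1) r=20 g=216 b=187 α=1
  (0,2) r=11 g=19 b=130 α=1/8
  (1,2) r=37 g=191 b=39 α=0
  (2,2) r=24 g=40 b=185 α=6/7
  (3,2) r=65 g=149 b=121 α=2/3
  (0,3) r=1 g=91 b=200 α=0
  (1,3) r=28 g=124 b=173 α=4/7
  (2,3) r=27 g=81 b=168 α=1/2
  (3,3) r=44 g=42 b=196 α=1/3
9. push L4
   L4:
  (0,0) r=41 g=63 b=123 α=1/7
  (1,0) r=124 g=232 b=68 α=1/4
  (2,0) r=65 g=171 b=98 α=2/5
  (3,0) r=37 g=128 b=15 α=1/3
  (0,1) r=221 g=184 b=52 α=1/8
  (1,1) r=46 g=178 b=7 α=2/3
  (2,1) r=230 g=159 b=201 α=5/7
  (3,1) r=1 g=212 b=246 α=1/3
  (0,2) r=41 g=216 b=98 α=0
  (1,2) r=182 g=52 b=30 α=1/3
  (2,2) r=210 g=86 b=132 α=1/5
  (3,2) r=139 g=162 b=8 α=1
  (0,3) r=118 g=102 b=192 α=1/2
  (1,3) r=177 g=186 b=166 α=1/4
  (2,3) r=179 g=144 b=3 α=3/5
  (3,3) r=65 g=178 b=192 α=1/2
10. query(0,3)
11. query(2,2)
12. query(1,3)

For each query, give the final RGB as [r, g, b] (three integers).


query (2,2) [L1,L2] — begin 0,0,0
after L1 α=4/5: [724/5, 912/5, 424/5]
after L2 α=1/2: [1119/10, 686/5, 1059/10]
rounded: [112, 137, 106]

query (3,2) [L1,L2] — begin 0,0,0
+L1 (α=1/4) → [48, 181/4, 217/4]
+L2 (α=1/3) → [214/3, 613/6, 377/6]
rounded: [71, 102, 63]

at x=3,y=0 over L1,L2:
after L1 α=2/3: [364/3, 380/3, 22]
after L2 α=1/2: [1093/6, 1139/6, 207/2]
= [182, 190, 104]

at x=0,y=3 over L3,L4:
L3 α=0: [0, 0, 0]
L4 α=1/2: [59, 51, 96]
→ [59, 51, 96]

at x=2,y=2 over L3,L4:
L3 α=6/7: [144/7, 240/7, 1110/7]
L4 α=1/5: [2046/35, 1562/35, 5364/35]
= [58, 45, 153]

(1,3) stack=L3,L4; from [0,0,0]:
+L3 (α=4/7) → [16, 496/7, 692/7]
+L4 (α=1/4) → [225/4, 1395/14, 1619/14]
→ [56, 100, 116]


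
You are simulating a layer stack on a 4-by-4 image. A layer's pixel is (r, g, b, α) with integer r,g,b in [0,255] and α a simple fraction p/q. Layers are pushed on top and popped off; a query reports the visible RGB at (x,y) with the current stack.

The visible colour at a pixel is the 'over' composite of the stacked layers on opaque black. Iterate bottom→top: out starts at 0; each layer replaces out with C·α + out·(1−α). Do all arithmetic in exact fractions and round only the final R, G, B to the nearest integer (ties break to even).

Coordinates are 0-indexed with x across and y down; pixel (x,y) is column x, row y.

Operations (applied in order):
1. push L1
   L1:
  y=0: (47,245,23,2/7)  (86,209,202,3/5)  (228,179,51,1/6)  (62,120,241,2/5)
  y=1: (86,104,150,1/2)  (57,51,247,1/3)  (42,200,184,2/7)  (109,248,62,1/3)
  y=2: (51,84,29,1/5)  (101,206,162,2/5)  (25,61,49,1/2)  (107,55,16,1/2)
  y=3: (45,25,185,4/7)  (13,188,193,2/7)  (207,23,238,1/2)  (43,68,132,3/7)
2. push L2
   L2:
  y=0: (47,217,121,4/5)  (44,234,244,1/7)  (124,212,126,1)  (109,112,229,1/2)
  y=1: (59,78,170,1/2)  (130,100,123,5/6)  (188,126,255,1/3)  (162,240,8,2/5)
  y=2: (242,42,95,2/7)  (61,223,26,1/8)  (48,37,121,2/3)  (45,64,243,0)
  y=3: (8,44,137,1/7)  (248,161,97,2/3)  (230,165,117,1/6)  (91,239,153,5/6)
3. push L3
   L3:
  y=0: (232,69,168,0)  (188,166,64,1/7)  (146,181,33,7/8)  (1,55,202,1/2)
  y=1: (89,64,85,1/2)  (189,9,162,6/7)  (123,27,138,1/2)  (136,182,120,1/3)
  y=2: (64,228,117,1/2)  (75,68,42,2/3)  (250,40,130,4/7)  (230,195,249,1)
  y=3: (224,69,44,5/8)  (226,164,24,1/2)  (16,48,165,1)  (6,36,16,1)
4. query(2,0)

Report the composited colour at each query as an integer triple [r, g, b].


at x=2,y=0 over L1,L2,L3:
after L1 α=1/6: [38, 179/6, 17/2]
after L2 α=1: [124, 212, 126]
after L3 α=7/8: [573/4, 1479/8, 357/8]
→ [143, 185, 45]


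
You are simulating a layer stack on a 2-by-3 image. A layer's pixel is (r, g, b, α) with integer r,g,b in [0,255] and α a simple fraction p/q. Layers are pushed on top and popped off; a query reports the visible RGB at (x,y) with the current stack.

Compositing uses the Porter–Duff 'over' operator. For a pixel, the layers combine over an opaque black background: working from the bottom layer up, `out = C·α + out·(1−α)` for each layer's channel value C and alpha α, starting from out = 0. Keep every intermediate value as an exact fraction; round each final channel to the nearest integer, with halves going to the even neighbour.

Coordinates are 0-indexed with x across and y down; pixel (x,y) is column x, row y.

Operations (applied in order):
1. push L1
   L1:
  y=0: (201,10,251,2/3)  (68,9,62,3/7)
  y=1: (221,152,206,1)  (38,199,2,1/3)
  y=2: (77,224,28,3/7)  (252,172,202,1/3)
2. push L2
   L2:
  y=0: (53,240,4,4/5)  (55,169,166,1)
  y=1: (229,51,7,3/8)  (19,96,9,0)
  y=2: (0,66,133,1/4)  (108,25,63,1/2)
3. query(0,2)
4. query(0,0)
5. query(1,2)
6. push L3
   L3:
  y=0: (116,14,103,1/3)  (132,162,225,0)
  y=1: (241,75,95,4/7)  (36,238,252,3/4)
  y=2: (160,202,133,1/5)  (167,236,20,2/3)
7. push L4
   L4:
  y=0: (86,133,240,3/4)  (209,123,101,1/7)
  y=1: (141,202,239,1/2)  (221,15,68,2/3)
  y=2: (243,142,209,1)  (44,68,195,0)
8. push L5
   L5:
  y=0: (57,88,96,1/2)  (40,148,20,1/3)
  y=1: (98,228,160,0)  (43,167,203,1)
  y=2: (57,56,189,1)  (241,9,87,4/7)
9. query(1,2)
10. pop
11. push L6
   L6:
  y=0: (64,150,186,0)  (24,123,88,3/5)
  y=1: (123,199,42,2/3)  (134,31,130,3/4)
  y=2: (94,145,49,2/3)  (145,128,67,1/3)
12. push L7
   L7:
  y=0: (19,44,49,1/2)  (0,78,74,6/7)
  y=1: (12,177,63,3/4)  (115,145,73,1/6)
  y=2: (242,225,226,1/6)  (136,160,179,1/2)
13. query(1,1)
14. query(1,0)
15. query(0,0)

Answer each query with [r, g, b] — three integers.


query (0,2) [L1,L2] — begin 0,0,0
L1 α=3/7: [33, 96, 12]
L2 α=1/4: [99/4, 177/2, 169/4]
= [25, 88, 42]

at x=0,y=0 over L1,L2:
after L1 α=2/3: [134, 20/3, 502/3]
after L2 α=4/5: [346/5, 580/3, 110/3]
= [69, 193, 37]

query (1,2) [L1,L2] — begin 0,0,0
L1 α=1/3: [84, 172/3, 202/3]
L2 α=1/2: [96, 247/6, 391/6]
rounded: [96, 41, 65]

at x=1,y=2 over L1,L2,L3,L4,L5:
after L1 α=1/3: [84, 172/3, 202/3]
after L2 α=1/2: [96, 247/6, 391/6]
after L3 α=2/3: [430/3, 3079/18, 631/18]
after L4 α=0: [430/3, 3079/18, 631/18]
after L5 α=4/7: [1394/7, 3295/42, 2719/42]
= [199, 78, 65]

(1,1) stack=L1,L2,L3,L4,L6,L7; from [0,0,0]:
+L1 (α=1/3) → [38/3, 199/3, 2/3]
+L2 (α=0) → [38/3, 199/3, 2/3]
+L3 (α=3/4) → [181/6, 2341/12, 1135/6]
+L4 (α=2/3) → [2833/18, 2701/36, 1951/18]
+L6 (α=3/4) → [10069/72, 6049/144, 8971/72]
+L7 (α=1/6) → [58625/432, 51125/864, 50111/432]
→ [136, 59, 116]

(1,0) stack=L1,L2,L3,L4,L6,L7; from [0,0,0]:
+L1 (α=3/7) → [204/7, 27/7, 186/7]
+L2 (α=1) → [55, 169, 166]
+L3 (α=0) → [55, 169, 166]
+L4 (α=1/7) → [77, 1137/7, 1097/7]
+L6 (α=3/5) → [226/5, 4857/35, 4042/35]
+L7 (α=6/7) → [226/35, 21237/245, 19582/245]
→ [6, 87, 80]

at x=0,y=0 over L1,L2,L3,L4,L6,L7:
+L1 (α=2/3) → [134, 20/3, 502/3]
+L2 (α=4/5) → [346/5, 580/3, 110/3]
+L3 (α=1/3) → [424/5, 1202/9, 529/9]
+L4 (α=3/4) → [857/10, 4793/36, 7009/36]
+L6 (α=0) → [857/10, 4793/36, 7009/36]
+L7 (α=1/2) → [1047/20, 6377/72, 8773/72]
rounded: [52, 89, 122]


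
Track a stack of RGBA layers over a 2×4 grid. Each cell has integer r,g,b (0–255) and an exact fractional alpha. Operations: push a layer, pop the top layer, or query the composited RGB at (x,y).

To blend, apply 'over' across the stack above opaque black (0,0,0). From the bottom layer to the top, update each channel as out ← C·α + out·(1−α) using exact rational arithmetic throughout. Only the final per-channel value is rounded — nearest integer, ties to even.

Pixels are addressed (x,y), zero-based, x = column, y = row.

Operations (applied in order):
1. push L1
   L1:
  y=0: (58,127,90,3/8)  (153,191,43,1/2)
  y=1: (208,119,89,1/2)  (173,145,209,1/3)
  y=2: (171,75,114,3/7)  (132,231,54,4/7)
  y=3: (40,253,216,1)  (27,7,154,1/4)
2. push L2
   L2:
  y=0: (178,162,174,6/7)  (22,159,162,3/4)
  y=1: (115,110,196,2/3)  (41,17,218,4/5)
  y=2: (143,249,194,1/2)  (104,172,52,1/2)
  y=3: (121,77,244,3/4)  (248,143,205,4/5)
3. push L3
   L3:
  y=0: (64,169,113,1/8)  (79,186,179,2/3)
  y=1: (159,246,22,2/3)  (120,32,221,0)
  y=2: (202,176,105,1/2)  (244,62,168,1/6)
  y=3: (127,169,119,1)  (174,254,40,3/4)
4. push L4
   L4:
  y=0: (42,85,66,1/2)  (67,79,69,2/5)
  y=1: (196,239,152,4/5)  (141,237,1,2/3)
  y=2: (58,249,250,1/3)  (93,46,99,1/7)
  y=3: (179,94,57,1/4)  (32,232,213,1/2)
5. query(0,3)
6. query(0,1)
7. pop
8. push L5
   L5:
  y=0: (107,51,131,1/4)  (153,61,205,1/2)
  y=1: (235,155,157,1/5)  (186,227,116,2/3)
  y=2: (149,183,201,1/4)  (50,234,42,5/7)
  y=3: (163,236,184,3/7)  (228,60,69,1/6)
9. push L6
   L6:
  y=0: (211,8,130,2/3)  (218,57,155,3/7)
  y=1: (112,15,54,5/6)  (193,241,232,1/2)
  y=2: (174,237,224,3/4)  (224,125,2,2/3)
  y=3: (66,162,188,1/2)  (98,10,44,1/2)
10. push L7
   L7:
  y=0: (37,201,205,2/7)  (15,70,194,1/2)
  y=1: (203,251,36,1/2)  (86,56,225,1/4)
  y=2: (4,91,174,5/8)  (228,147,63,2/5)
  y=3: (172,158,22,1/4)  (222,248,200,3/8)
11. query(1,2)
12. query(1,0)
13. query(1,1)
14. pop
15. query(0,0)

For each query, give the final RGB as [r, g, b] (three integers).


at x=0,y=3 over L1,L2,L3,L4:
+L1 (α=1) → [40, 253, 216]
+L2 (α=3/4) → [403/4, 121, 237]
+L3 (α=1) → [127, 169, 119]
+L4 (α=1/4) → [140, 601/4, 207/2]
= [140, 150, 104]

query (0,1) [L1,L2,L3,L4] — begin 0,0,0
after L1 α=1/2: [104, 119/2, 89/2]
after L2 α=2/3: [334/3, 559/6, 291/2]
after L3 α=2/3: [1288/9, 3511/18, 379/6]
after L4 α=4/5: [8344/45, 20719/90, 4027/30]
rounded: [185, 230, 134]

query (1,2) [L1,L2,L3,L5,L6,L7] — begin 0,0,0
L1 α=4/7: [528/7, 132, 216/7]
L2 α=1/2: [628/7, 152, 290/7]
L3 α=1/6: [808/7, 137, 1313/21]
L5 α=5/7: [3366/49, 1444/7, 7036/147]
L6 α=2/3: [25318/147, 3194/21, 7624/441]
L7 α=2/5: [47662/245, 5252/35, 26146/735]
→ [195, 150, 36]

query (1,0) [L1,L2,L3,L5,L6,L7] — begin 0,0,0
+L1 (α=1/2) → [153/2, 191/2, 43/2]
+L2 (α=3/4) → [285/8, 1145/8, 1015/8]
+L3 (α=2/3) → [1549/24, 4121/24, 1293/8]
+L5 (α=1/2) → [5221/48, 5585/48, 2933/16]
+L6 (α=3/7) → [1867/12, 1091/12, 4793/28]
+L7 (α=1/2) → [2047/24, 1931/24, 10225/56]
rounded: [85, 80, 183]

at x=1,y=1 over L1,L2,L3,L5,L6,L7:
L1 α=1/3: [173/3, 145/3, 209/3]
L2 α=4/5: [133/3, 349/15, 565/3]
L3 α=0: [133/3, 349/15, 565/3]
L5 α=2/3: [1249/9, 7159/45, 1261/9]
L6 α=1/2: [1493/9, 9002/45, 3349/18]
L7 α=1/4: [1751/12, 4921/30, 4699/24]
rounded: [146, 164, 196]

(0,0) stack=L1,L2,L3,L5,L6; from [0,0,0]:
L1 α=3/8: [87/4, 381/8, 135/4]
L2 α=6/7: [4359/28, 8157/56, 4311/28]
L3 α=1/8: [4615/32, 9509/64, 4763/32]
L5 α=1/4: [17269/128, 31791/256, 18481/128]
L6 α=2/3: [71285/384, 35887/768, 51761/384]
rounded: [186, 47, 135]


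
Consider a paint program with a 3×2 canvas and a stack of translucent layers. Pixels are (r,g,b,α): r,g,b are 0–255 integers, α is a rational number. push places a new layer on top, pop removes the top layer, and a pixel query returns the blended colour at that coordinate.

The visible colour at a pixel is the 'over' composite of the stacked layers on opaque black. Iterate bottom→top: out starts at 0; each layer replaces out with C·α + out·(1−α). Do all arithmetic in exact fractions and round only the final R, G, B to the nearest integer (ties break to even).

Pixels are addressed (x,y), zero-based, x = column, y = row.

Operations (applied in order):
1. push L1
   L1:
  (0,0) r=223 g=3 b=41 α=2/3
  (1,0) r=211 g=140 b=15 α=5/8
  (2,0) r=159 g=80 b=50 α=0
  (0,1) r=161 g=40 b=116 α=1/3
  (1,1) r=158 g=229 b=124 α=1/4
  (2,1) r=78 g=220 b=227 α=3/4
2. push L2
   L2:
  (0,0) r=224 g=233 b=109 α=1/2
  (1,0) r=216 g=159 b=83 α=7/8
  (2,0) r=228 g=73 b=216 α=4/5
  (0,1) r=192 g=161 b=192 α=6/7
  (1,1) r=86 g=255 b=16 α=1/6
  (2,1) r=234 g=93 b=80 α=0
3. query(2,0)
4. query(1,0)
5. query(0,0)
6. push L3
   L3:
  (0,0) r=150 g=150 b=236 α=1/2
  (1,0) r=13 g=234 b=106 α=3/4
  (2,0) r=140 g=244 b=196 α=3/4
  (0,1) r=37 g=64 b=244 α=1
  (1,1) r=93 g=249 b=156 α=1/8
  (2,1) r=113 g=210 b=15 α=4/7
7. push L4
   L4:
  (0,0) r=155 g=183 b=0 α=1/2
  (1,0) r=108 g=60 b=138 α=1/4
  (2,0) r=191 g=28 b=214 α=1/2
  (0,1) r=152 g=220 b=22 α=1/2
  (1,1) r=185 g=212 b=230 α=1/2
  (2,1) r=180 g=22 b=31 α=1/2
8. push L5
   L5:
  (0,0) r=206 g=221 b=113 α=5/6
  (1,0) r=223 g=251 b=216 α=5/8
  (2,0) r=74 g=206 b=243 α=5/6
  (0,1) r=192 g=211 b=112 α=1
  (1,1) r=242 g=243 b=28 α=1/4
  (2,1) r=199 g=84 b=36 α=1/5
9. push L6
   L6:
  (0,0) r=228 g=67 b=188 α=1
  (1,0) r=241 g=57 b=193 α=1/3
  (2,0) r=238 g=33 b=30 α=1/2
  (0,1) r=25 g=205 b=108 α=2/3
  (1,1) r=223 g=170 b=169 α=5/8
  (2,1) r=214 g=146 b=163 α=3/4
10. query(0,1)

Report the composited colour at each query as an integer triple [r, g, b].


query (2,0) [L1,L2] — begin 0,0,0
L1 α=0: [0, 0, 0]
L2 α=4/5: [912/5, 292/5, 864/5]
= [182, 58, 173]

(1,0) stack=L1,L2; from [0,0,0]:
L1 α=5/8: [1055/8, 175/2, 75/8]
L2 α=7/8: [13151/64, 2401/16, 4723/64]
= [205, 150, 74]

at x=0,y=0 over L1,L2:
+L1 (α=2/3) → [446/3, 2, 82/3]
+L2 (α=1/2) → [559/3, 235/2, 409/6]
→ [186, 118, 68]

query (0,1) [L1,L2,L3,L4,L5,L6] — begin 0,0,0
after L1 α=1/3: [161/3, 40/3, 116/3]
after L2 α=6/7: [3617/21, 2938/21, 3572/21]
after L3 α=1: [37, 64, 244]
after L4 α=1/2: [189/2, 142, 133]
after L5 α=1: [192, 211, 112]
after L6 α=2/3: [242/3, 207, 328/3]
= [81, 207, 109]


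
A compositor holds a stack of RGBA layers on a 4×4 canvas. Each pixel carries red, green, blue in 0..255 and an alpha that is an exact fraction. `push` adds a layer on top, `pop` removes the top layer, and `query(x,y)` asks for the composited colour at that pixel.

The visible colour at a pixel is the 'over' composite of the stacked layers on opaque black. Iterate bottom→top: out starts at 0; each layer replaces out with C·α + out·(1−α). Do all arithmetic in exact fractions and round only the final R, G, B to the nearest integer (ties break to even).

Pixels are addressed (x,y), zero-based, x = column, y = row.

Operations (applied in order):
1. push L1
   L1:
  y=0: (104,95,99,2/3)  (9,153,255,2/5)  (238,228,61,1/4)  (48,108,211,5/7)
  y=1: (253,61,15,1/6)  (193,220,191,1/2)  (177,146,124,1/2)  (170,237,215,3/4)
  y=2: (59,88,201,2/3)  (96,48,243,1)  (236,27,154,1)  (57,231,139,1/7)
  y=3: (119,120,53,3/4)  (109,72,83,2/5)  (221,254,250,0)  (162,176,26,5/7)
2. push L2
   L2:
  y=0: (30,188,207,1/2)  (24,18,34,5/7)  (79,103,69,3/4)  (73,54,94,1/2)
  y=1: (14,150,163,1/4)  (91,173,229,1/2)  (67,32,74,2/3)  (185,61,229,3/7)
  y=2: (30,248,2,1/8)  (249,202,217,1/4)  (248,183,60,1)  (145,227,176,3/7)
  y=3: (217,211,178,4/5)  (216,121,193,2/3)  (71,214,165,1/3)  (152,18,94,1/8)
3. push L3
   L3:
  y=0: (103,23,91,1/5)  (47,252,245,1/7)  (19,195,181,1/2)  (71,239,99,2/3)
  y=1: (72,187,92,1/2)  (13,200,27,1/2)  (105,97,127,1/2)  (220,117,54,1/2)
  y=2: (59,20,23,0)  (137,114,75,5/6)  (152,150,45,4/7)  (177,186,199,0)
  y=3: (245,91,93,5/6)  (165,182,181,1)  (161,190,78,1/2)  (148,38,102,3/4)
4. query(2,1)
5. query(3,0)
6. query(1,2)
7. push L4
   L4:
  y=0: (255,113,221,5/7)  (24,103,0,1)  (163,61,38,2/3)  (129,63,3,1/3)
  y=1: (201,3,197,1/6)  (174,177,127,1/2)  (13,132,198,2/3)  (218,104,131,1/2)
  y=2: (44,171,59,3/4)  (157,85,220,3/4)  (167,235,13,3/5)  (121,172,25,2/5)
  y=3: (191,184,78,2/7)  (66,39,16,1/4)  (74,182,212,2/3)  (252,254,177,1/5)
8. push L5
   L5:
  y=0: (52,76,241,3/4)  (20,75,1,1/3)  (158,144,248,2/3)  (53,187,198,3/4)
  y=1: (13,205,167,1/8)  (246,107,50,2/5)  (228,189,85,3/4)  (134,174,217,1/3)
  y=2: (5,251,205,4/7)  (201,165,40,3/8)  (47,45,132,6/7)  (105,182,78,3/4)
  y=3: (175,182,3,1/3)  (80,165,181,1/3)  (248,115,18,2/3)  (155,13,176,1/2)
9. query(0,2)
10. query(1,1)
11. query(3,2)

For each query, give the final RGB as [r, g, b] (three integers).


query (2,1) [L1,L2,L3] — begin 0,0,0
L1 α=1/2: [177/2, 73, 62]
L2 α=2/3: [445/6, 137/3, 70]
L3 α=1/2: [1075/12, 214/3, 197/2]
rounded: [90, 71, 98]

(3,0) stack=L1,L2,L3; from [0,0,0]:
L1 α=5/7: [240/7, 540/7, 1055/7]
L2 α=1/2: [751/14, 459/7, 1713/14]
L3 α=2/3: [913/14, 3805/21, 1495/14]
→ [65, 181, 107]

query (1,2) [L1,L2,L3] — begin 0,0,0
after L1 α=1: [96, 48, 243]
after L2 α=1/4: [537/4, 173/2, 473/2]
after L3 α=5/6: [3277/24, 1313/12, 1223/12]
rounded: [137, 109, 102]

query (0,2) [L1,L2,L3,L4,L5] — begin 0,0,0
after L1 α=2/3: [118/3, 176/3, 134]
after L2 α=1/8: [229/6, 247/3, 235/2]
after L3 α=0: [229/6, 247/3, 235/2]
after L4 α=3/4: [1021/24, 893/6, 589/8]
after L5 α=4/7: [1181/56, 2901/14, 8327/56]
→ [21, 207, 149]

at x=1,y=1 over L1,L2,L3,L4,L5:
after L1 α=1/2: [193/2, 110, 191/2]
after L2 α=1/2: [375/4, 283/2, 649/4]
after L3 α=1/2: [427/8, 683/4, 757/8]
after L4 α=1/2: [1819/16, 1391/8, 1773/16]
after L5 α=2/5: [13329/80, 1177/8, 6919/80]
= [167, 147, 86]

query (3,2) [L1,L2,L3,L4,L5] — begin 0,0,0
after L1 α=1/7: [57/7, 33, 139/7]
after L2 α=3/7: [3273/49, 813/7, 4252/49]
after L3 α=0: [3273/49, 813/7, 4252/49]
after L4 α=2/5: [21677/245, 4847/35, 15206/245]
after L5 α=3/4: [24713/245, 23957/140, 18134/245]
rounded: [101, 171, 74]


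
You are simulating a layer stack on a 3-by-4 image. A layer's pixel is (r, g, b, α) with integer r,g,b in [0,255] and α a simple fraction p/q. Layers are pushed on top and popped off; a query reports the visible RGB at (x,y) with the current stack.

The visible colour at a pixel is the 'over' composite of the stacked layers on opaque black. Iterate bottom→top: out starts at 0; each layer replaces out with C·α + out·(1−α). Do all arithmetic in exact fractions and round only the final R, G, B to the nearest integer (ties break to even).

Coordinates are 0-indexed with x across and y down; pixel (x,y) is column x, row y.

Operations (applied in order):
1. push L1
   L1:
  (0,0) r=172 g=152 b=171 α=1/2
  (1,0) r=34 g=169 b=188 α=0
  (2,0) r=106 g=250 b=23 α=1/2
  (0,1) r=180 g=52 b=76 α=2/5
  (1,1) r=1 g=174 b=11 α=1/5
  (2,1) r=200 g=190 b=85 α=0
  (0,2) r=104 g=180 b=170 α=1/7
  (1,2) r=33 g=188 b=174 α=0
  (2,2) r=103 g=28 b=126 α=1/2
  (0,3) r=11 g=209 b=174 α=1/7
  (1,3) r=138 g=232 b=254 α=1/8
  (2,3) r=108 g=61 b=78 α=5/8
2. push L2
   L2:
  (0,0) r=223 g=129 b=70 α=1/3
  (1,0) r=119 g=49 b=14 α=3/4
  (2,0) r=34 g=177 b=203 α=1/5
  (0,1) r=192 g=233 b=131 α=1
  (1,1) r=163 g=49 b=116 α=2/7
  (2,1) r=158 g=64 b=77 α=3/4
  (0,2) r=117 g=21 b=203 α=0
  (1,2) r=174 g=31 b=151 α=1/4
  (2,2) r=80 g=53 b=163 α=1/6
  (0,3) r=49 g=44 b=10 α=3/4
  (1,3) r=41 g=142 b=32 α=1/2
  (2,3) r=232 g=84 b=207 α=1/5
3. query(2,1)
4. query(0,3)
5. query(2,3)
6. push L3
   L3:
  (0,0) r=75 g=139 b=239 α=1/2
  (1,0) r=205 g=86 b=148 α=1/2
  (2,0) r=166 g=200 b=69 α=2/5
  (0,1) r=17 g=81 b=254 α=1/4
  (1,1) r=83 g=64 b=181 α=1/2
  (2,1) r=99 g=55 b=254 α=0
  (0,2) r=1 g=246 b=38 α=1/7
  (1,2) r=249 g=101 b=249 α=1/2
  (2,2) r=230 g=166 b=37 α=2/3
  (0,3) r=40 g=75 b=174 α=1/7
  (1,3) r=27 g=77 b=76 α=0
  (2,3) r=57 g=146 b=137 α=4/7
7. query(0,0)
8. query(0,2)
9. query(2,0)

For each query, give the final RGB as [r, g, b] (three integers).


(2,1) stack=L1,L2; from [0,0,0]:
+L1 (α=0) → [0, 0, 0]
+L2 (α=3/4) → [237/2, 48, 231/4]
→ [118, 48, 58]

query (0,3) [L1,L2] — begin 0,0,0
after L1 α=1/7: [11/7, 209/7, 174/7]
after L2 α=3/4: [260/7, 1133/28, 96/7]
rounded: [37, 40, 14]

at x=2,y=3 over L1,L2:
L1 α=5/8: [135/2, 305/8, 195/4]
L2 α=1/5: [502/5, 473/10, 402/5]
→ [100, 47, 80]

(0,0) stack=L1,L2,L3; from [0,0,0]:
L1 α=1/2: [86, 76, 171/2]
L2 α=1/3: [395/3, 281/3, 241/3]
L3 α=1/2: [310/3, 349/3, 479/3]
= [103, 116, 160]

(0,2) stack=L1,L2,L3; from [0,0,0]:
L1 α=1/7: [104/7, 180/7, 170/7]
L2 α=0: [104/7, 180/7, 170/7]
L3 α=1/7: [631/49, 2802/49, 1286/49]
= [13, 57, 26]

at x=2,y=0 over L1,L2,L3:
L1 α=1/2: [53, 125, 23/2]
L2 α=1/5: [246/5, 677/5, 249/5]
L3 α=2/5: [2398/25, 4031/25, 1437/25]
→ [96, 161, 57]


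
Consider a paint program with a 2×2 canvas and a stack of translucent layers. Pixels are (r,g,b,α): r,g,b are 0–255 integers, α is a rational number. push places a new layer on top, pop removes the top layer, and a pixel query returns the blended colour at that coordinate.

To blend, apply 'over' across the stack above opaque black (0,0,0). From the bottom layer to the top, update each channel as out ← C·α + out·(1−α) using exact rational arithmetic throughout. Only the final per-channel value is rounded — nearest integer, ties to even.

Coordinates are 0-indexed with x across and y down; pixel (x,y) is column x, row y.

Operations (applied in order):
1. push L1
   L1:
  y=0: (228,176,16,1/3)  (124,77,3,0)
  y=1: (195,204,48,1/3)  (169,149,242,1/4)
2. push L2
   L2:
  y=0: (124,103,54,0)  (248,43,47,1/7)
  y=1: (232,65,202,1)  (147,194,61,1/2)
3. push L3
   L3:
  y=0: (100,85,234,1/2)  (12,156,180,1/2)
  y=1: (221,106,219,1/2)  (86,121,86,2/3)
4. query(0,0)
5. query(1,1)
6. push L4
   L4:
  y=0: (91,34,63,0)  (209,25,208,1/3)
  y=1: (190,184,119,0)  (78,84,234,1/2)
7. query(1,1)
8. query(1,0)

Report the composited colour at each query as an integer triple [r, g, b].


at x=0,y=0 over L1,L2,L3:
L1 α=1/3: [76, 176/3, 16/3]
L2 α=0: [76, 176/3, 16/3]
L3 α=1/2: [88, 431/6, 359/3]
rounded: [88, 72, 120]

(1,1) stack=L1,L2,L3; from [0,0,0]:
+L1 (α=1/4) → [169/4, 149/4, 121/2]
+L2 (α=1/2) → [757/8, 925/8, 243/4]
+L3 (α=2/3) → [711/8, 2861/24, 931/12]
rounded: [89, 119, 78]

at x=1,y=1 over L1,L2,L3,L4:
+L1 (α=1/4) → [169/4, 149/4, 121/2]
+L2 (α=1/2) → [757/8, 925/8, 243/4]
+L3 (α=2/3) → [711/8, 2861/24, 931/12]
+L4 (α=1/2) → [1335/16, 4877/48, 3739/24]
= [83, 102, 156]

(1,0) stack=L1,L2,L3,L4; from [0,0,0]:
+L1 (α=0) → [0, 0, 0]
+L2 (α=1/7) → [248/7, 43/7, 47/7]
+L3 (α=1/2) → [166/7, 1135/14, 1307/14]
+L4 (α=1/3) → [1795/21, 1310/21, 921/7]
= [85, 62, 132]


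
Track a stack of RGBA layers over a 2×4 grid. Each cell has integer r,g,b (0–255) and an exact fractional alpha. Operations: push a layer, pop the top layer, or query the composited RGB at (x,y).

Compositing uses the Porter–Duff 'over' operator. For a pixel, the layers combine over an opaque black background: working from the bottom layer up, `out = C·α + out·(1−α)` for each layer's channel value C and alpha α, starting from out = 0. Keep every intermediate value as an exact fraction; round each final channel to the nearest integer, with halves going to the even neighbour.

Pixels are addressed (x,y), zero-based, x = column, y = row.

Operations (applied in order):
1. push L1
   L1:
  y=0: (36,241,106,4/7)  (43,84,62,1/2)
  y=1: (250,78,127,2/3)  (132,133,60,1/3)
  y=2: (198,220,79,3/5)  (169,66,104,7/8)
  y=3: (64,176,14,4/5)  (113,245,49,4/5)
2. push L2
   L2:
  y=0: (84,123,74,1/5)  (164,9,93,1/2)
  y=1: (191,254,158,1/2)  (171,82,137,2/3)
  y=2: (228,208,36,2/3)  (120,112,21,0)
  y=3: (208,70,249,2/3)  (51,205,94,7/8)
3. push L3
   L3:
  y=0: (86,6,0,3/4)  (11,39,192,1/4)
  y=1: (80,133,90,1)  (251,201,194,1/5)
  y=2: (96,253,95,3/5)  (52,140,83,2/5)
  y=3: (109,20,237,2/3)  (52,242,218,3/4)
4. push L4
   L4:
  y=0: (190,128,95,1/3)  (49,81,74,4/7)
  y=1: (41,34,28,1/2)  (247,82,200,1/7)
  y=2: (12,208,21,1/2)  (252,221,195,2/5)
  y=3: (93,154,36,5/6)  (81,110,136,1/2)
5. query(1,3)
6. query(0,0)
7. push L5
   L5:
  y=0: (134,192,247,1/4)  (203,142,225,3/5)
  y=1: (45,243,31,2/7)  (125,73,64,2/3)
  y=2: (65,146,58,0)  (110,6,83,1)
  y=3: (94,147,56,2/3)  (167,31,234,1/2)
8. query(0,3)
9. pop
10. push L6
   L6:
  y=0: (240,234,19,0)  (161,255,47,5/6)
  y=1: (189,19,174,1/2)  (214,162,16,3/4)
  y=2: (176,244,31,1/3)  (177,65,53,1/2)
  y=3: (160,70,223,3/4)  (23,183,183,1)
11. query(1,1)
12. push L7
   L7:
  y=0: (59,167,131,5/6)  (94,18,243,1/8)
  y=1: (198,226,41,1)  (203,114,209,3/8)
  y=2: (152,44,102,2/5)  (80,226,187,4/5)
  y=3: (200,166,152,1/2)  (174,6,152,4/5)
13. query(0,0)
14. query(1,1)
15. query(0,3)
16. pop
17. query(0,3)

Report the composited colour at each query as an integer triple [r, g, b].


query (1,3) [L1,L2,L3,L4] — begin 0,0,0
L1 α=4/5: [452/5, 196, 196/5]
L2 α=7/8: [2237/40, 1631/8, 1743/20]
L3 α=3/4: [8477/160, 7439/32, 14823/80]
L4 α=1/2: [21437/320, 10959/64, 25703/160]
→ [67, 171, 161]

query (0,0) [L1,L2,L3,L4] — begin 0,0,0
L1 α=4/7: [144/7, 964/7, 424/7]
L2 α=1/5: [1164/35, 4717/35, 2214/35]
L3 α=3/4: [5097/70, 5347/140, 1107/70]
L4 α=1/3: [11747/105, 4769/70, 4432/105]
= [112, 68, 42]

(0,3) stack=L1,L2,L3,L4,L5; from [0,0,0]:
+L1 (α=4/5) → [256/5, 704/5, 56/5]
+L2 (α=2/3) → [2336/15, 468/5, 2546/15]
+L3 (α=2/3) → [5606/45, 668/15, 9656/45]
+L4 (α=5/6) → [26531/270, 6109/45, 8878/135]
+L5 (α=2/3) → [77291/810, 19339/135, 23998/405]
→ [95, 143, 59]

query (1,1) [L1,L2,L3,L4,L6] — begin 0,0,0
L1 α=1/3: [44, 133/3, 20]
L2 α=2/3: [386/3, 625/9, 98]
L3 α=1/5: [2297/15, 4309/45, 586/5]
L4 α=1/7: [5829/35, 9848/105, 4516/35]
L6 α=3/4: [28299/140, 30439/210, 1549/35]
= [202, 145, 44]

(0,0) stack=L1,L2,L3,L4,L6,L7; from [0,0,0]:
L1 α=4/7: [144/7, 964/7, 424/7]
L2 α=1/5: [1164/35, 4717/35, 2214/35]
L3 α=3/4: [5097/70, 5347/140, 1107/70]
L4 α=1/3: [11747/105, 4769/70, 4432/105]
L6 α=0: [11747/105, 4769/70, 4432/105]
L7 α=5/6: [21361/315, 21073/140, 73207/630]
→ [68, 151, 116]

at x=1,y=1 over L1,L2,L3,L4,L6,L7:
after L1 α=1/3: [44, 133/3, 20]
after L2 α=2/3: [386/3, 625/9, 98]
after L3 α=1/5: [2297/15, 4309/45, 586/5]
after L4 α=1/7: [5829/35, 9848/105, 4516/35]
after L6 α=3/4: [28299/140, 30439/210, 1549/35]
after L7 α=3/8: [45351/224, 44803/336, 2969/28]
rounded: [202, 133, 106]

(0,3) stack=L1,L2,L3,L4,L6,L7; from [0,0,0]:
+L1 (α=4/5) → [256/5, 704/5, 56/5]
+L2 (α=2/3) → [2336/15, 468/5, 2546/15]
+L3 (α=2/3) → [5606/45, 668/15, 9656/45]
+L4 (α=5/6) → [26531/270, 6109/45, 8878/135]
+L6 (α=3/4) → [156131/1080, 15559/180, 99193/540]
+L7 (α=1/2) → [372131/2160, 45439/360, 181273/1080]
= [172, 126, 168]

query (0,3) [L1,L2,L3,L4,L6] — begin 0,0,0
+L1 (α=4/5) → [256/5, 704/5, 56/5]
+L2 (α=2/3) → [2336/15, 468/5, 2546/15]
+L3 (α=2/3) → [5606/45, 668/15, 9656/45]
+L4 (α=5/6) → [26531/270, 6109/45, 8878/135]
+L6 (α=3/4) → [156131/1080, 15559/180, 99193/540]
= [145, 86, 184]


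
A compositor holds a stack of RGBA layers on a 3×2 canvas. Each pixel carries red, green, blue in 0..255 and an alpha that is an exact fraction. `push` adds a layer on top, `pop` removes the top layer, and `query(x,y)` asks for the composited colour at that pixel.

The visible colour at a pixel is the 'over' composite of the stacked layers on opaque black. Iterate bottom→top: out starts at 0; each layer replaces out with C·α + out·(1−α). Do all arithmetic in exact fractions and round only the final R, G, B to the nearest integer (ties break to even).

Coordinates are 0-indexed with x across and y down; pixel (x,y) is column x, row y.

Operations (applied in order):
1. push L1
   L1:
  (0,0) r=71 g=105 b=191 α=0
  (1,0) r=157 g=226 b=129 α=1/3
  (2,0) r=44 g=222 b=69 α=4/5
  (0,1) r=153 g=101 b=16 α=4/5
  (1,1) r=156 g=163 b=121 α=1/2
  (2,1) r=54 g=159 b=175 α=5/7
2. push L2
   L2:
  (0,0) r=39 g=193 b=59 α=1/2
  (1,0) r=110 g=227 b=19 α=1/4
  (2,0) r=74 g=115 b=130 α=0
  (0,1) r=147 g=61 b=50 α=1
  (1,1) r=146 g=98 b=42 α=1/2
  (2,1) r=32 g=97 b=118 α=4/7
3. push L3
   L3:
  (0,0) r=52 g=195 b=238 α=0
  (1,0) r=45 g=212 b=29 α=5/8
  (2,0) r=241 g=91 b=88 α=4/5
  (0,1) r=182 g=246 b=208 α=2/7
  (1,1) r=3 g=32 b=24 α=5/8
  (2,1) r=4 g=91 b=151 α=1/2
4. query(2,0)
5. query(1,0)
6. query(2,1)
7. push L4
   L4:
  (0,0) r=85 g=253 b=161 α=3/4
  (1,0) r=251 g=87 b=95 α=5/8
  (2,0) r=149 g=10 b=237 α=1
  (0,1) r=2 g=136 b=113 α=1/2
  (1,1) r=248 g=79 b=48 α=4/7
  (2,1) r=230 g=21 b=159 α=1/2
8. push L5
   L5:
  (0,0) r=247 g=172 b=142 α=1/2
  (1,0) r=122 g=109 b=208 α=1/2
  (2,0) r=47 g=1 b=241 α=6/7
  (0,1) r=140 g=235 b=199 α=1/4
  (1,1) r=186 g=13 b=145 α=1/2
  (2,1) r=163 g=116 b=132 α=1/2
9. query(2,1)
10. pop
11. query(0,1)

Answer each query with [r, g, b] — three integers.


at x=2,y=0 over L1,L2,L3:
L1 α=4/5: [176/5, 888/5, 276/5]
L2 α=0: [176/5, 888/5, 276/5]
L3 α=4/5: [4996/25, 2708/25, 2036/25]
= [200, 108, 81]

query (1,0) [L1,L2,L3] — begin 0,0,0
+L1 (α=1/3) → [157/3, 226/3, 43]
+L2 (α=1/4) → [267/4, 453/4, 37]
+L3 (α=5/8) → [1701/32, 5599/32, 32]
= [53, 175, 32]

query (2,1) [L1,L2,L3] — begin 0,0,0
+L1 (α=5/7) → [270/7, 795/7, 125]
+L2 (α=4/7) → [1706/49, 5101/49, 121]
+L3 (α=1/2) → [951/49, 4780/49, 136]
rounded: [19, 98, 136]

query (2,1) [L1,L2,L3,L4,L5] — begin 0,0,0
L1 α=5/7: [270/7, 795/7, 125]
L2 α=4/7: [1706/49, 5101/49, 121]
L3 α=1/2: [951/49, 4780/49, 136]
L4 α=1/2: [12221/98, 5809/98, 295/2]
L5 α=1/2: [28195/196, 17177/196, 559/4]
= [144, 88, 140]

query (0,1) [L1,L2,L3,L4] — begin 0,0,0
L1 α=4/5: [612/5, 404/5, 64/5]
L2 α=1: [147, 61, 50]
L3 α=2/7: [157, 797/7, 666/7]
L4 α=1/2: [159/2, 1749/14, 1457/14]
→ [80, 125, 104]
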